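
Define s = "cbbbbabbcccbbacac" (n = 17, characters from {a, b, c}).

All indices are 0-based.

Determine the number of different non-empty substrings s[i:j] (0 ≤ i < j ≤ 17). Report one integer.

128

sorted suffixes:
  #0 SA[0]=5  'abbcccbbacac'
  #1 SA[1]=15  'ac'
  #2 SA[2]=13  'acac'
  #3 SA[3]=4  'babbcccbbacac'
  #4 SA[4]=12  'bacac'
  #5 SA[5]=3  'bbabbcccbbacac'
  #6 SA[6]=11  'bbacac'
  #7 SA[7]=2  'bbbabbcccbbacac'
  #8 SA[8]=1  'bbbbabbcccbbacac'
  #9 SA[9]=6  'bbcccbbacac'
  #10 SA[10]=7  'bcccbbacac'
  #11 SA[11]=16  'c'
  #12 SA[12]=14  'cac'
  #13 SA[13]=10  'cbbacac'
  #14 SA[14]=0  'cbbbbabbcccbbacac'
  #15 SA[15]=9  'ccbbacac'
  #16 SA[16]=8  'cccbbacac'

SA = [5, 15, 13, 4, 12, 3, 11, 2, 1, 6, 7, 16, 14, 10, 0, 9, 8]
[i] adj suffixes → lcp
  [1] 5/15 → 1 ('a')
  [2] 15/13 → 2 ('ac')
  [3] 13/4 → 0 ('')
  [4] 4/12 → 2 ('ba')
  [5] 12/3 → 1 ('b')
  [6] 3/11 → 3 ('bba')
  [7] 11/2 → 2 ('bb')
  [8] 2/1 → 3 ('bbb')
  [9] 1/6 → 2 ('bb')
  [10] 6/7 → 1 ('b')
  [11] 7/16 → 0 ('')
  [12] 16/14 → 1 ('c')
  [13] 14/10 → 1 ('c')
  [14] 10/0 → 3 ('cbb')
  [15] 0/9 → 1 ('c')
  [16] 9/8 → 2 ('cc')

n(n+1)/2 = 17·18/2 = 153
Σ LCP = 0 + 1 + 2 + 0 + 2 + 1 + 3 + 2 + 3 + 2 + 1 + 0 + 1 + 1 + 3 + 1 + 2 = 25
distinct = 153 − 25 = 128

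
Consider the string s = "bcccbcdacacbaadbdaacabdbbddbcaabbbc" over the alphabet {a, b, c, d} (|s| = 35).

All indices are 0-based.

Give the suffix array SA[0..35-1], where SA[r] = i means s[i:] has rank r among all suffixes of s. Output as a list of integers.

sorted suffixes:
  #0 SA[0]=29  'aabbbc'
  #1 SA[1]=17  'aacabdbbddbcaabbbc'
  #2 SA[2]=12  'aadbdaacabdbbddbcaabbbc'
  #3 SA[3]=30  'abbbc'
  #4 SA[4]=20  'abdbbddbcaabbbc'
  #5 SA[5]=18  'acabdbbddbcaabbbc'
  #6 SA[6]=7  'acacbaadbdaacabdbbddbcaabbbc'
  #7 SA[7]=9  'acbaadbdaacabdbbddbcaabbbc'
  #8 SA[8]=13  'adbdaacabdbbddbcaabbbc'
  #9 SA[9]=11  'baadbdaacabdbbddbcaabbbc'
  #10 SA[10]=31  'bbbc'
  #11 SA[11]=32  'bbc'
  #12 SA[12]=23  'bbddbcaabbbc'
  #13 SA[13]=33  'bc'
  #14 SA[14]=27  'bcaabbbc'
  #15 SA[15]=0  'bcccbcdacacbaadbdaacabdbbddbcaabbbc'
  #16 SA[16]=4  'bcdacacbaadbdaacabdbbddbcaabbbc'
  #17 SA[17]=15  'bdaacabdbbddbcaabbbc'
  #18 SA[18]=21  'bdbbddbcaabbbc'
  #19 SA[19]=24  'bddbcaabbbc'
  #20 SA[20]=34  'c'
  #21 SA[21]=28  'caabbbc'
  #22 SA[22]=19  'cabdbbddbcaabbbc'
  #23 SA[23]=8  'cacbaadbdaacabdbbddbcaabbbc'
  #24 SA[24]=10  'cbaadbdaacabdbbddbcaabbbc'
  #25 SA[25]=3  'cbcdacacbaadbdaacabdbbddbcaabbbc'
  #26 SA[26]=2  'ccbcdacacbaadbdaacabdbbddbcaabbbc'
  #27 SA[27]=1  'cccbcdacacbaadbdaacabdbbddbcaabbbc'
  #28 SA[28]=5  'cdacacbaadbdaacabdbbddbcaabbbc'
  #29 SA[29]=16  'daacabdbbddbcaabbbc'
  #30 SA[30]=6  'dacacbaadbdaacabdbbddbcaabbbc'
  #31 SA[31]=22  'dbbddbcaabbbc'
  #32 SA[32]=26  'dbcaabbbc'
  #33 SA[33]=14  'dbdaacabdbbddbcaabbbc'
  #34 SA[34]=25  'ddbcaabbbc'

[29, 17, 12, 30, 20, 18, 7, 9, 13, 11, 31, 32, 23, 33, 27, 0, 4, 15, 21, 24, 34, 28, 19, 8, 10, 3, 2, 1, 5, 16, 6, 22, 26, 14, 25]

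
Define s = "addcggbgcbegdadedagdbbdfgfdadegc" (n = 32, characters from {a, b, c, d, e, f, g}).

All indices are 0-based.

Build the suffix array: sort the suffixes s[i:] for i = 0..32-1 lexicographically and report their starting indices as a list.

rank | idx | suffix
   0 |   0 | addcggbgcbegdadedagdbbdfgfdadegc
   1 |  13 | adedagdbbdfgfdadegc
   2 |  27 | adegc
   3 |  17 | agdbbdfgfdadegc
   4 |  20 | bbdfgfdadegc
   5 |  21 | bdfgfdadegc
   6 |   9 | begdadedagdbbdfgfdadegc
   7 |   6 | bgcbegdadedagdbbdfgfdadegc
   8 |  31 | c
   9 |   8 | cbegdadedagdbbdfgfdadegc
  10 |   3 | cggbgcbegdadedagdbbdfgfdadegc
  11 |  12 | dadedagdbbdfgfdadegc
  12 |  26 | dadegc
  13 |  16 | dagdbbdfgfdadegc
  14 |  19 | dbbdfgfdadegc
  15 |   2 | dcggbgcbegdadedagdbbdfgfdadegc
  16 |   1 | ddcggbgcbegdadedagdbbdfgfdadegc
  17 |  14 | dedagdbbdfgfdadegc
  18 |  28 | degc
  19 |  22 | dfgfdadegc
  20 |  15 | edagdbbdfgfdadegc
  21 |  29 | egc
  22 |  10 | egdadedagdbbdfgfdadegc
  23 |  25 | fdadegc
  24 |  23 | fgfdadegc
  25 |   5 | gbgcbegdadedagdbbdfgfdadegc
  26 |  30 | gc
  27 |   7 | gcbegdadedagdbbdfgfdadegc
  28 |  11 | gdadedagdbbdfgfdadegc
  29 |  18 | gdbbdfgfdadegc
  30 |  24 | gfdadegc
  31 |   4 | ggbgcbegdadedagdbbdfgfdadegc

[0, 13, 27, 17, 20, 21, 9, 6, 31, 8, 3, 12, 26, 16, 19, 2, 1, 14, 28, 22, 15, 29, 10, 25, 23, 5, 30, 7, 11, 18, 24, 4]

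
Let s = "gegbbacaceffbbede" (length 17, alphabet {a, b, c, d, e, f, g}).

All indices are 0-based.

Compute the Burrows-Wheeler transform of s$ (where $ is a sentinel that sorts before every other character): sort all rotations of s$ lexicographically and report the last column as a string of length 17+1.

rank  rotation            last
    0  $gegbbacaceffbbede  e
    1  acaceffbbede$gegbb  b
    2  aceffbbede$gegbbac  c
    3  bacaceffbbede$gegb  b
    4  bbacaceffbbede$geg  g
    5  bbede$gegbbacaceff  f
    6  bede$gegbbacaceffb  b
    7  caceffbbede$gegbba  a
    8  ceffbbede$gegbbaca  a
    9  de$gegbbacaceffbbe  e
   10  e$gegbbacaceffbbed  d
   11  ede$gegbbacaceffbb  b
   12  effbbede$gegbbacac  c
   13  egbbacaceffbbede$g  g
   14  fbbede$gegbbacacef  f
   15  ffbbede$gegbbacace  e
   16  gbbacaceffbbede$ge  e
   17  gegbbacaceffbbede$  $

ebcbgfbaaedbcgfee$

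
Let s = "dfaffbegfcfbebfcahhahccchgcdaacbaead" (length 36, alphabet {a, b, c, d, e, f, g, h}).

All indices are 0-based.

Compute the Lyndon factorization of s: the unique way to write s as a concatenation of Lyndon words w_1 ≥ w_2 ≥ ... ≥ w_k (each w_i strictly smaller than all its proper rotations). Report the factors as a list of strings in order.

["df", "affbegfcfbebfcahhahccchgcd", "aacbaead"]

emit factor 1: 'df' (i=0, period=2)
emit factor 2: 'affbegfcfbebfcahhahccchgcd' (i=2, period=26)
emit factor 3: 'aacbaead' (i=28, period=8)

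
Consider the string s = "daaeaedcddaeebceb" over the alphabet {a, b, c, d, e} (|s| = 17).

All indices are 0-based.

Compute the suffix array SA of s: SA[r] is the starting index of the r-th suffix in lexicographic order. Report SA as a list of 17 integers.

sorted suffixes:
  #0 SA[0]=1  'aaeaedcddaeebceb'
  #1 SA[1]=2  'aeaedcddaeebceb'
  #2 SA[2]=4  'aedcddaeebceb'
  #3 SA[3]=10  'aeebceb'
  #4 SA[4]=16  'b'
  #5 SA[5]=13  'bceb'
  #6 SA[6]=7  'cddaeebceb'
  #7 SA[7]=14  'ceb'
  #8 SA[8]=0  'daaeaedcddaeebceb'
  #9 SA[9]=9  'daeebceb'
  #10 SA[10]=6  'dcddaeebceb'
  #11 SA[11]=8  'ddaeebceb'
  #12 SA[12]=3  'eaedcddaeebceb'
  #13 SA[13]=15  'eb'
  #14 SA[14]=12  'ebceb'
  #15 SA[15]=5  'edcddaeebceb'
  #16 SA[16]=11  'eebceb'

[1, 2, 4, 10, 16, 13, 7, 14, 0, 9, 6, 8, 3, 15, 12, 5, 11]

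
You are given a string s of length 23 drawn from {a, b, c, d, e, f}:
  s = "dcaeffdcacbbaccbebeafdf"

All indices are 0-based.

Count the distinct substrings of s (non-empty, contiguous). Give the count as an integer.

rank→(start, suffix):
  0 → (8, 'acbbaccbebeafdf')
  1 → (12, 'accbebeafdf')
  2 → (2, 'aeffdcacbbaccbebeafdf')
  3 → (19, 'afdf')
  4 → (11, 'baccbebeafdf')
  5 → (10, 'bbaccbebeafdf')
  6 → (17, 'beafdf')
  7 → (15, 'bebeafdf')
  8 → (7, 'cacbbaccbebeafdf')
  9 → (1, 'caeffdcacbbaccbebeafdf')
  10 → (9, 'cbbaccbebeafdf')
  11 → (14, 'cbebeafdf')
  12 → (13, 'ccbebeafdf')
  13 → (6, 'dcacbbaccbebeafdf')
  14 → (0, 'dcaeffdcacbbaccbebeafdf')
  15 → (21, 'df')
  16 → (18, 'eafdf')
  17 → (16, 'ebeafdf')
  18 → (3, 'effdcacbbaccbebeafdf')
  19 → (22, 'f')
  20 → (5, 'fdcacbbaccbebeafdf')
  21 → (20, 'fdf')
  22 → (4, 'ffdcacbbaccbebeafdf')

SA = [8, 12, 2, 19, 11, 10, 17, 15, 7, 1, 9, 14, 13, 6, 0, 21, 18, 16, 3, 22, 5, 20, 4]
rank  pair      lcp
   1  s[8:],s[12:]  2  'ac'
   2  s[12:],s[2:]  1  'a'
   3  s[2:],s[19:]  1  'a'
   4  s[19:],s[11:]  0  ''
   5  s[11:],s[10:]  1  'b'
   6  s[10:],s[17:]  1  'b'
   7  s[17:],s[15:]  2  'be'
   8  s[15:],s[7:]  0  ''
   9  s[7:],s[1:]  2  'ca'
  10  s[1:],s[9:]  1  'c'
  11  s[9:],s[14:]  2  'cb'
  12  s[14:],s[13:]  1  'c'
  13  s[13:],s[6:]  0  ''
  14  s[6:],s[0:]  3  'dca'
  15  s[0:],s[21:]  1  'd'
  16  s[21:],s[18:]  0  ''
  17  s[18:],s[16:]  1  'e'
  18  s[16:],s[3:]  1  'e'
  19  s[3:],s[22:]  0  ''
  20  s[22:],s[5:]  1  'f'
  21  s[5:],s[20:]  2  'fd'
  22  s[20:],s[4:]  1  'f'

n(n+1)/2 = 23·24/2 = 276
Σ LCP = 0 + 2 + 1 + 1 + 0 + 1 + 1 + 2 + 0 + 2 + 1 + 2 + 1 + 0 + 3 + 1 + 0 + 1 + 1 + 0 + 1 + 2 + 1 = 24
distinct = 276 − 24 = 252

252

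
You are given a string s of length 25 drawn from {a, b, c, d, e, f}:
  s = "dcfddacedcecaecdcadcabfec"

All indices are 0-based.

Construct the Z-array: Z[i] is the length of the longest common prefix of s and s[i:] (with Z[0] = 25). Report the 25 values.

[25, 0, 0, 1, 1, 0, 0, 0, 2, 0, 0, 0, 0, 0, 0, 2, 0, 0, 2, 0, 0, 0, 0, 0, 0]

Z[0]=25
i=1: i≥r, start 0; Z[1]=0
i=2: i≥r, start 0; Z[2]=0
i=3: i≥r, start 0; Z[3]=1 scan→box=[3,4)
i=4: i≥r, start 0; Z[4]=1 scan→box=[4,5)
i=5: i≥r, start 0; Z[5]=0
i=6: i≥r, start 0; Z[6]=0
i=7: i≥r, start 0; Z[7]=0
i=8: i≥r, start 0; Z[8]=2 scan→box=[8,10)
i=9: min(r-i=1, Z[1]=0)=0; Z[9]=0
i=10: i≥r, start 0; Z[10]=0
i=11: i≥r, start 0; Z[11]=0
i=12: i≥r, start 0; Z[12]=0
i=13: i≥r, start 0; Z[13]=0
i=14: i≥r, start 0; Z[14]=0
i=15: i≥r, start 0; Z[15]=2 scan→box=[15,17)
i=16: min(r-i=1, Z[1]=0)=0; Z[16]=0
i=17: i≥r, start 0; Z[17]=0
i=18: i≥r, start 0; Z[18]=2 scan→box=[18,20)
i=19: min(r-i=1, Z[1]=0)=0; Z[19]=0
i=20: i≥r, start 0; Z[20]=0
i=21: i≥r, start 0; Z[21]=0
i=22: i≥r, start 0; Z[22]=0
i=23: i≥r, start 0; Z[23]=0
i=24: i≥r, start 0; Z[24]=0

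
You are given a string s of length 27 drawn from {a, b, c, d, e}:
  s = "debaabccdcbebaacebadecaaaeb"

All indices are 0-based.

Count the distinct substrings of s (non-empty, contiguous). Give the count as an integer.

343

sorted suffixes:
  #0 SA[0]=22  'aaaeb'
  #1 SA[1]=3  'aabccdcbebaacebadecaaaeb'
  #2 SA[2]=13  'aacebadecaaaeb'
  #3 SA[3]=23  'aaeb'
  #4 SA[4]=4  'abccdcbebaacebadecaaaeb'
  #5 SA[5]=14  'acebadecaaaeb'
  #6 SA[6]=18  'adecaaaeb'
  #7 SA[7]=24  'aeb'
  #8 SA[8]=26  'b'
  #9 SA[9]=2  'baabccdcbebaacebadecaaaeb'
  #10 SA[10]=12  'baacebadecaaaeb'
  #11 SA[11]=17  'badecaaaeb'
  #12 SA[12]=5  'bccdcbebaacebadecaaaeb'
  #13 SA[13]=10  'bebaacebadecaaaeb'
  #14 SA[14]=21  'caaaeb'
  #15 SA[15]=9  'cbebaacebadecaaaeb'
  #16 SA[16]=6  'ccdcbebaacebadecaaaeb'
  #17 SA[17]=7  'cdcbebaacebadecaaaeb'
  #18 SA[18]=15  'cebadecaaaeb'
  #19 SA[19]=8  'dcbebaacebadecaaaeb'
  #20 SA[20]=0  'debaabccdcbebaacebadecaaaeb'
  #21 SA[21]=19  'decaaaeb'
  #22 SA[22]=25  'eb'
  #23 SA[23]=1  'ebaabccdcbebaacebadecaaaeb'
  #24 SA[24]=11  'ebaacebadecaaaeb'
  #25 SA[25]=16  'ebadecaaaeb'
  #26 SA[26]=20  'ecaaaeb'

SA = [22, 3, 13, 23, 4, 14, 18, 24, 26, 2, 12, 17, 5, 10, 21, 9, 6, 7, 15, 8, 0, 19, 25, 1, 11, 16, 20]
i: (SA[i-1],SA[i]) lcp shared
  1: (22,3) 2 'aa'
  2: (3,13) 2 'aa'
  3: (13,23) 2 'aa'
  4: (23,4) 1 'a'
  5: (4,14) 1 'a'
  6: (14,18) 1 'a'
  7: (18,24) 1 'a'
  8: (24,26) 0 ''
  9: (26,2) 1 'b'
  10: (2,12) 3 'baa'
  11: (12,17) 2 'ba'
  12: (17,5) 1 'b'
  13: (5,10) 1 'b'
  14: (10,21) 0 ''
  15: (21,9) 1 'c'
  16: (9,6) 1 'c'
  17: (6,7) 1 'c'
  18: (7,15) 1 'c'
  19: (15,8) 0 ''
  20: (8,0) 1 'd'
  21: (0,19) 2 'de'
  22: (19,25) 0 ''
  23: (25,1) 2 'eb'
  24: (1,11) 4 'ebaa'
  25: (11,16) 3 'eba'
  26: (16,20) 1 'e'

n(n+1)/2 = 27·28/2 = 378
Σ LCP = 0 + 2 + 2 + 2 + 1 + 1 + 1 + 1 + 0 + 1 + 3 + 2 + 1 + 1 + 0 + 1 + 1 + 1 + 1 + 0 + 1 + 2 + 0 + 2 + 4 + 3 + 1 = 35
distinct = 378 − 35 = 343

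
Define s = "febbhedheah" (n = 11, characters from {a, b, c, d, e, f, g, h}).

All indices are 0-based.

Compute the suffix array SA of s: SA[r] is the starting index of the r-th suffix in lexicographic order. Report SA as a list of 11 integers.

rank→(start, suffix):
  0 → (9, 'ah')
  1 → (2, 'bbhedheah')
  2 → (3, 'bhedheah')
  3 → (6, 'dheah')
  4 → (8, 'eah')
  5 → (1, 'ebbhedheah')
  6 → (5, 'edheah')
  7 → (0, 'febbhedheah')
  8 → (10, 'h')
  9 → (7, 'heah')
  10 → (4, 'hedheah')

[9, 2, 3, 6, 8, 1, 5, 0, 10, 7, 4]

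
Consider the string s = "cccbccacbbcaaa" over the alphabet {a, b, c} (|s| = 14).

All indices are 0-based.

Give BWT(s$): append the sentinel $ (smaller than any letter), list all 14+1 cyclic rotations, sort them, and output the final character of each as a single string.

rank  rotation         last
    0  $cccbccacbbcaaa  a
    1  a$cccbccacbbcaa  a
    2  aa$cccbccacbbca  a
    3  aaa$cccbccacbbc  c
    4  acbbcaaa$cccbcc  c
    5  bbcaaa$cccbccac  c
    6  bcaaa$cccbccacb  b
    7  bccacbbcaaa$ccc  c
    8  caaa$cccbccacbb  b
    9  cacbbcaaa$cccbc  c
   10  cbbcaaa$cccbcca  a
   11  cbccacbbcaaa$cc  c
   12  ccacbbcaaa$cccb  b
   13  ccbccacbbcaaa$c  c
   14  cccbccacbbcaaa$  $

aaacccbcbcacbc$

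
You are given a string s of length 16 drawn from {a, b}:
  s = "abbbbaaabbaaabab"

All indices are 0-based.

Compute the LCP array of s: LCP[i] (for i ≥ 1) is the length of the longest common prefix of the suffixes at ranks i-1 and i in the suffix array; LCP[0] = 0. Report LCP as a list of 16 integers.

rank | idx | suffix
   0 |  10 | aaabab
   1 |   5 | aaabbaaabab
   2 |  11 | aabab
   3 |   6 | aabbaaabab
   4 |  14 | ab
   5 |  12 | abab
   6 |   7 | abbaaabab
   7 |   0 | abbbbaaabbaaabab
   8 |  15 | b
   9 |   9 | baaabab
  10 |   4 | baaabbaaabab
  11 |  13 | bab
  12 |   8 | bbaaabab
  13 |   3 | bbaaabbaaabab
  14 |   2 | bbbaaabbaaabab
  15 |   1 | bbbbaaabbaaabab

SA = [10, 5, 11, 6, 14, 12, 7, 0, 15, 9, 4, 13, 8, 3, 2, 1]
rank  pair      lcp
   1  s[10:],s[5:]  4  'aaab'
   2  s[5:],s[11:]  2  'aa'
   3  s[11:],s[6:]  3  'aab'
   4  s[6:],s[14:]  1  'a'
   5  s[14:],s[12:]  2  'ab'
   6  s[12:],s[7:]  2  'ab'
   7  s[7:],s[0:]  3  'abb'
   8  s[0:],s[15:]  0  ''
   9  s[15:],s[9:]  1  'b'
  10  s[9:],s[4:]  5  'baaab'
  11  s[4:],s[13:]  2  'ba'
  12  s[13:],s[8:]  1  'b'
  13  s[8:],s[3:]  6  'bbaaab'
  14  s[3:],s[2:]  2  'bb'
  15  s[2:],s[1:]  3  'bbb'

[0, 4, 2, 3, 1, 2, 2, 3, 0, 1, 5, 2, 1, 6, 2, 3]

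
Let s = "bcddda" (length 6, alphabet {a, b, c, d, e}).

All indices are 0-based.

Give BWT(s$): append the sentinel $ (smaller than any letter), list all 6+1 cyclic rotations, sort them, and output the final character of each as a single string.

rank  rotation last
    0  $bcddda  a
    1  a$bcddd  d
    2  bcddda$  $
    3  cddda$b  b
    4  da$bcdd  d
    5  dda$bcd  d
    6  ddda$bc  c

ad$bddc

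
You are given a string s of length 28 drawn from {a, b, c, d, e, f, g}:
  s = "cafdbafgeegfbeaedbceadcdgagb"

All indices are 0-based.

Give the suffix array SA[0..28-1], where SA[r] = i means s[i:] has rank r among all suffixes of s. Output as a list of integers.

[20, 14, 1, 5, 25, 27, 4, 17, 12, 0, 22, 18, 3, 16, 21, 23, 19, 13, 15, 8, 9, 11, 2, 6, 24, 26, 7, 10]

rank | idx | suffix
   0 |  20 | adcdgagb
   1 |  14 | aedbceadcdgagb
   2 |   1 | afdbafgeegfbeaedbceadcdgagb
   3 |   5 | afgeegfbeaedbceadcdgagb
   4 |  25 | agb
   5 |  27 | b
   6 |   4 | bafgeegfbeaedbceadcdgagb
   7 |  17 | bceadcdgagb
   8 |  12 | beaedbceadcdgagb
   9 |   0 | cafdbafgeegfbeaedbceadcdgagb
  10 |  22 | cdgagb
  11 |  18 | ceadcdgagb
  12 |   3 | dbafgeegfbeaedbceadcdgagb
  13 |  16 | dbceadcdgagb
  14 |  21 | dcdgagb
  15 |  23 | dgagb
  16 |  19 | eadcdgagb
  17 |  13 | eaedbceadcdgagb
  18 |  15 | edbceadcdgagb
  19 |   8 | eegfbeaedbceadcdgagb
  20 |   9 | egfbeaedbceadcdgagb
  21 |  11 | fbeaedbceadcdgagb
  22 |   2 | fdbafgeegfbeaedbceadcdgagb
  23 |   6 | fgeegfbeaedbceadcdgagb
  24 |  24 | gagb
  25 |  26 | gb
  26 |   7 | geegfbeaedbceadcdgagb
  27 |  10 | gfbeaedbceadcdgagb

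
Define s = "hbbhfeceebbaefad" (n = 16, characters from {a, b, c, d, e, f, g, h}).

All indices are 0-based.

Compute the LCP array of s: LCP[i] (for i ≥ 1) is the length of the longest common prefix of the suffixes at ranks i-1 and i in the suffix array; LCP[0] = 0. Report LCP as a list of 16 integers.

sorted suffixes:
  #0 SA[0]=14  'ad'
  #1 SA[1]=11  'aefad'
  #2 SA[2]=10  'baefad'
  #3 SA[3]=9  'bbaefad'
  #4 SA[4]=1  'bbhfeceebbaefad'
  #5 SA[5]=2  'bhfeceebbaefad'
  #6 SA[6]=6  'ceebbaefad'
  #7 SA[7]=15  'd'
  #8 SA[8]=8  'ebbaefad'
  #9 SA[9]=5  'eceebbaefad'
  #10 SA[10]=7  'eebbaefad'
  #11 SA[11]=12  'efad'
  #12 SA[12]=13  'fad'
  #13 SA[13]=4  'feceebbaefad'
  #14 SA[14]=0  'hbbhfeceebbaefad'
  #15 SA[15]=3  'hfeceebbaefad'

SA = [14, 11, 10, 9, 1, 2, 6, 15, 8, 5, 7, 12, 13, 4, 0, 3]
rank  pair      lcp
   1  s[14:],s[11:]  1  'a'
   2  s[11:],s[10:]  0  ''
   3  s[10:],s[9:]  1  'b'
   4  s[9:],s[1:]  2  'bb'
   5  s[1:],s[2:]  1  'b'
   6  s[2:],s[6:]  0  ''
   7  s[6:],s[15:]  0  ''
   8  s[15:],s[8:]  0  ''
   9  s[8:],s[5:]  1  'e'
  10  s[5:],s[7:]  1  'e'
  11  s[7:],s[12:]  1  'e'
  12  s[12:],s[13:]  0  ''
  13  s[13:],s[4:]  1  'f'
  14  s[4:],s[0:]  0  ''
  15  s[0:],s[3:]  1  'h'

[0, 1, 0, 1, 2, 1, 0, 0, 0, 1, 1, 1, 0, 1, 0, 1]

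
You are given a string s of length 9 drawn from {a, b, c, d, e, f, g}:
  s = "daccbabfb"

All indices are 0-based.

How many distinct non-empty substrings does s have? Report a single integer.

41

rank→(start, suffix):
  0 → (5, 'abfb')
  1 → (1, 'accbabfb')
  2 → (8, 'b')
  3 → (4, 'babfb')
  4 → (6, 'bfb')
  5 → (3, 'cbabfb')
  6 → (2, 'ccbabfb')
  7 → (0, 'daccbabfb')
  8 → (7, 'fb')

SA = [5, 1, 8, 4, 6, 3, 2, 0, 7]
[i] adj suffixes → lcp
  [1] 5/1 → 1 ('a')
  [2] 1/8 → 0 ('')
  [3] 8/4 → 1 ('b')
  [4] 4/6 → 1 ('b')
  [5] 6/3 → 0 ('')
  [6] 3/2 → 1 ('c')
  [7] 2/0 → 0 ('')
  [8] 0/7 → 0 ('')

n(n+1)/2 = 9·10/2 = 45
Σ LCP = 0 + 1 + 0 + 1 + 1 + 0 + 1 + 0 + 0 = 4
distinct = 45 − 4 = 41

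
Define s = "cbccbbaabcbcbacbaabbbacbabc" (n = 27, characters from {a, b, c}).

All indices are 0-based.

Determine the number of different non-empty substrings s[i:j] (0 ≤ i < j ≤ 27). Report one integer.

322

rank | idx | suffix
   0 |  16 | aabbbacbabc
   1 |   6 | aabcbcbacbaabbbacbabc
   2 |  17 | abbbacbabc
   3 |  24 | abc
   4 |   7 | abcbcbacbaabbbacbabc
   5 |  13 | acbaabbbacbabc
   6 |  21 | acbabc
   7 |  15 | baabbbacbabc
   8 |   5 | baabcbcbacbaabbbacbabc
   9 |  23 | babc
  10 |  12 | bacbaabbbacbabc
  11 |  20 | bacbabc
  12 |   4 | bbaabcbcbacbaabbbacbabc
  13 |  19 | bbacbabc
  14 |  18 | bbbacbabc
  15 |  25 | bc
  16 |  10 | bcbacbaabbbacbabc
  17 |   8 | bcbcbacbaabbbacbabc
  18 |   1 | bccbbaabcbcbacbaabbbacbabc
  19 |  26 | c
  20 |  14 | cbaabbbacbabc
  21 |  22 | cbabc
  22 |  11 | cbacbaabbbacbabc
  23 |   3 | cbbaabcbcbacbaabbbacbabc
  24 |   9 | cbcbacbaabbbacbabc
  25 |   0 | cbccbbaabcbcbacbaabbbacbabc
  26 |   2 | ccbbaabcbcbacbaabbbacbabc

SA = [16, 6, 17, 24, 7, 13, 21, 15, 5, 23, 12, 20, 4, 19, 18, 25, 10, 8, 1, 26, 14, 22, 11, 3, 9, 0, 2]
[i] adj suffixes → lcp
  [1] 16/6 → 3 ('aab')
  [2] 6/17 → 1 ('a')
  [3] 17/24 → 2 ('ab')
  [4] 24/7 → 3 ('abc')
  [5] 7/13 → 1 ('a')
  [6] 13/21 → 4 ('acba')
  [7] 21/15 → 0 ('')
  [8] 15/5 → 4 ('baab')
  [9] 5/23 → 2 ('ba')
  [10] 23/12 → 2 ('ba')
  [11] 12/20 → 5 ('bacba')
  [12] 20/4 → 1 ('b')
  [13] 4/19 → 3 ('bba')
  [14] 19/18 → 2 ('bb')
  [15] 18/25 → 1 ('b')
  [16] 25/10 → 2 ('bc')
  [17] 10/8 → 3 ('bcb')
  [18] 8/1 → 2 ('bc')
  [19] 1/26 → 0 ('')
  [20] 26/14 → 1 ('c')
  [21] 14/22 → 3 ('cba')
  [22] 22/11 → 3 ('cba')
  [23] 11/3 → 2 ('cb')
  [24] 3/9 → 2 ('cb')
  [25] 9/0 → 3 ('cbc')
  [26] 0/2 → 1 ('c')

n(n+1)/2 = 27·28/2 = 378
Σ LCP = 0 + 3 + 1 + 2 + 3 + 1 + 4 + 0 + 4 + 2 + 2 + 5 + 1 + 3 + 2 + 1 + 2 + 3 + 2 + 0 + 1 + 3 + 3 + 2 + 2 + 3 + 1 = 56
distinct = 378 − 56 = 322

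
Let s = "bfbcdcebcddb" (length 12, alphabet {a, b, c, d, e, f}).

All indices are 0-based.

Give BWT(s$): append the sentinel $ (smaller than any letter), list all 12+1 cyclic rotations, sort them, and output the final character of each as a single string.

bdfe$bbddcccb

rank  rotation       last
    0  $bfbcdcebcddb  b
    1  b$bfbcdcebcdd  d
    2  bcdcebcddb$bf  f
    3  bcddb$bfbcdce  e
    4  bfbcdcebcddb$  $
    5  cdcebcddb$bfb  b
    6  cddb$bfbcdceb  b
    7  cebcddb$bfbcd  d
    8  db$bfbcdcebcd  d
    9  dcebcddb$bfbc  c
   10  ddb$bfbcdcebc  c
   11  ebcddb$bfbcdc  c
   12  fbcdcebcddb$b  b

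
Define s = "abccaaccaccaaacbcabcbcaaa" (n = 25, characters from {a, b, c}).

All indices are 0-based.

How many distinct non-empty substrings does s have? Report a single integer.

272

rank→(start, suffix):
  0 → (24, 'a')
  1 → (23, 'aa')
  2 → (22, 'aaa')
  3 → (11, 'aaacbcabcbcaaa')
  4 → (12, 'aacbcabcbcaaa')
  5 → (4, 'aaccaccaaacbcabcbcaaa')
  6 → (17, 'abcbcaaa')
  7 → (0, 'abccaaccaccaaacbcabcbcaaa')
  8 → (13, 'acbcabcbcaaa')
  9 → (8, 'accaaacbcabcbcaaa')
  10 → (5, 'accaccaaacbcabcbcaaa')
  11 → (20, 'bcaaa')
  12 → (15, 'bcabcbcaaa')
  13 → (18, 'bcbcaaa')
  14 → (1, 'bccaaccaccaaacbcabcbcaaa')
  15 → (21, 'caaa')
  16 → (10, 'caaacbcabcbcaaa')
  17 → (3, 'caaccaccaaacbcabcbcaaa')
  18 → (16, 'cabcbcaaa')
  19 → (7, 'caccaaacbcabcbcaaa')
  20 → (19, 'cbcaaa')
  21 → (14, 'cbcabcbcaaa')
  22 → (9, 'ccaaacbcabcbcaaa')
  23 → (2, 'ccaaccaccaaacbcabcbcaaa')
  24 → (6, 'ccaccaaacbcabcbcaaa')

SA = [24, 23, 22, 11, 12, 4, 17, 0, 13, 8, 5, 20, 15, 18, 1, 21, 10, 3, 16, 7, 19, 14, 9, 2, 6]
rank  pair      lcp
   1  s[24:],s[23:]  1  'a'
   2  s[23:],s[22:]  2  'aa'
   3  s[22:],s[11:]  3  'aaa'
   4  s[11:],s[12:]  2  'aa'
   5  s[12:],s[4:]  3  'aac'
   6  s[4:],s[17:]  1  'a'
   7  s[17:],s[0:]  3  'abc'
   8  s[0:],s[13:]  1  'a'
   9  s[13:],s[8:]  2  'ac'
  10  s[8:],s[5:]  4  'acca'
  11  s[5:],s[20:]  0  ''
  12  s[20:],s[15:]  3  'bca'
  13  s[15:],s[18:]  2  'bc'
  14  s[18:],s[1:]  2  'bc'
  15  s[1:],s[21:]  0  ''
  16  s[21:],s[10:]  4  'caaa'
  17  s[10:],s[3:]  3  'caa'
  18  s[3:],s[16:]  2  'ca'
  19  s[16:],s[7:]  2  'ca'
  20  s[7:],s[19:]  1  'c'
  21  s[19:],s[14:]  4  'cbca'
  22  s[14:],s[9:]  1  'c'
  23  s[9:],s[2:]  4  'ccaa'
  24  s[2:],s[6:]  3  'cca'

n(n+1)/2 = 25·26/2 = 325
Σ LCP = 0 + 1 + 2 + 3 + 2 + 3 + 1 + 3 + 1 + 2 + 4 + 0 + 3 + 2 + 2 + 0 + 4 + 3 + 2 + 2 + 1 + 4 + 1 + 4 + 3 = 53
distinct = 325 − 53 = 272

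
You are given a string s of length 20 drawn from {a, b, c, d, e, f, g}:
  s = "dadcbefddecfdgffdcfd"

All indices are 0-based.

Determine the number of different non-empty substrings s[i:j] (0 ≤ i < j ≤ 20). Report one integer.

191

rank→(start, suffix):
  0 → (1, 'adcbefddecfdgffdcfd')
  1 → (4, 'befddecfdgffdcfd')
  2 → (3, 'cbefddecfdgffdcfd')
  3 → (17, 'cfd')
  4 → (10, 'cfdgffdcfd')
  5 → (19, 'd')
  6 → (0, 'dadcbefddecfdgffdcfd')
  7 → (2, 'dcbefddecfdgffdcfd')
  8 → (16, 'dcfd')
  9 → (7, 'ddecfdgffdcfd')
  10 → (8, 'decfdgffdcfd')
  11 → (12, 'dgffdcfd')
  12 → (9, 'ecfdgffdcfd')
  13 → (5, 'efddecfdgffdcfd')
  14 → (18, 'fd')
  15 → (15, 'fdcfd')
  16 → (6, 'fddecfdgffdcfd')
  17 → (11, 'fdgffdcfd')
  18 → (14, 'ffdcfd')
  19 → (13, 'gffdcfd')

SA = [1, 4, 3, 17, 10, 19, 0, 2, 16, 7, 8, 12, 9, 5, 18, 15, 6, 11, 14, 13]
[i] adj suffixes → lcp
  [1] 1/4 → 0 ('')
  [2] 4/3 → 0 ('')
  [3] 3/17 → 1 ('c')
  [4] 17/10 → 3 ('cfd')
  [5] 10/19 → 0 ('')
  [6] 19/0 → 1 ('d')
  [7] 0/2 → 1 ('d')
  [8] 2/16 → 2 ('dc')
  [9] 16/7 → 1 ('d')
  [10] 7/8 → 1 ('d')
  [11] 8/12 → 1 ('d')
  [12] 12/9 → 0 ('')
  [13] 9/5 → 1 ('e')
  [14] 5/18 → 0 ('')
  [15] 18/15 → 2 ('fd')
  [16] 15/6 → 2 ('fd')
  [17] 6/11 → 2 ('fd')
  [18] 11/14 → 1 ('f')
  [19] 14/13 → 0 ('')

n(n+1)/2 = 20·21/2 = 210
Σ LCP = 0 + 0 + 0 + 1 + 3 + 0 + 1 + 1 + 2 + 1 + 1 + 1 + 0 + 1 + 0 + 2 + 2 + 2 + 1 + 0 = 19
distinct = 210 − 19 = 191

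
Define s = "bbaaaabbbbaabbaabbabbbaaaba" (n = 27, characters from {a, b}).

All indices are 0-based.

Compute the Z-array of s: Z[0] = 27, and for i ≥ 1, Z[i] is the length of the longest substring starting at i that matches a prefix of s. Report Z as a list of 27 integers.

[27, 1, 0, 0, 0, 0, 2, 2, 4, 1, 0, 0, 4, 1, 0, 0, 3, 1, 0, 2, 5, 1, 0, 0, 0, 1, 0]

Z[0]=27
i=1: outside box; Z[1]=1 scan→box=[1,2)
i=2: outside box; Z[2]=0
i=3: outside box; Z[3]=0
i=4: outside box; Z[4]=0
i=5: outside box; Z[5]=0
i=6: outside box; Z[6]=2 scan→box=[6,8)
i=7: min(r-i=1, Z[1]=1)=1; Z[7]=2 scan→box=[7,9)
i=8: min(r-i=1, Z[1]=1)=1; Z[8]=4 scan→box=[8,12)
i=9: min(r-i=3, Z[1]=1)=1; Z[9]=1
i=10: min(r-i=2, Z[2]=0)=0; Z[10]=0
i=11: min(r-i=1, Z[3]=0)=0; Z[11]=0
i=12: outside box; Z[12]=4 scan→box=[12,16)
i=13: min(r-i=3, Z[1]=1)=1; Z[13]=1
i=14: min(r-i=2, Z[2]=0)=0; Z[14]=0
i=15: min(r-i=1, Z[3]=0)=0; Z[15]=0
i=16: outside box; Z[16]=3 scan→box=[16,19)
i=17: min(r-i=2, Z[1]=1)=1; Z[17]=1
i=18: min(r-i=1, Z[2]=0)=0; Z[18]=0
i=19: outside box; Z[19]=2 scan→box=[19,21)
i=20: min(r-i=1, Z[1]=1)=1; Z[20]=5 scan→box=[20,25)
i=21: min(r-i=4, Z[1]=1)=1; Z[21]=1
i=22: min(r-i=3, Z[2]=0)=0; Z[22]=0
i=23: min(r-i=2, Z[3]=0)=0; Z[23]=0
i=24: min(r-i=1, Z[4]=0)=0; Z[24]=0
i=25: outside box; Z[25]=1 scan→box=[25,26)
i=26: outside box; Z[26]=0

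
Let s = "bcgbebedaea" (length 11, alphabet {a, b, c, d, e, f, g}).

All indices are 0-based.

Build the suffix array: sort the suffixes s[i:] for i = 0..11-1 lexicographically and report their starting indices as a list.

sorted suffixes:
  #0 SA[0]=10  'a'
  #1 SA[1]=8  'aea'
  #2 SA[2]=0  'bcgbebedaea'
  #3 SA[3]=3  'bebedaea'
  #4 SA[4]=5  'bedaea'
  #5 SA[5]=1  'cgbebedaea'
  #6 SA[6]=7  'daea'
  #7 SA[7]=9  'ea'
  #8 SA[8]=4  'ebedaea'
  #9 SA[9]=6  'edaea'
  #10 SA[10]=2  'gbebedaea'

[10, 8, 0, 3, 5, 1, 7, 9, 4, 6, 2]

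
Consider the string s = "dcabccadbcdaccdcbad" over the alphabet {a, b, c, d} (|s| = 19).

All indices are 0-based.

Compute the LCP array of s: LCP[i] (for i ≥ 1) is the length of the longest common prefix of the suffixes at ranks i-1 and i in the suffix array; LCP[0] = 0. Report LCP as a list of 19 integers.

rank | idx | suffix
   0 |   2 | abccadbcdaccdcbad
   1 |  11 | accdcbad
   2 |  17 | ad
   3 |   6 | adbcdaccdcbad
   4 |  16 | bad
   5 |   3 | bccadbcdaccdcbad
   6 |   8 | bcdaccdcbad
   7 |   1 | cabccadbcdaccdcbad
   8 |   5 | cadbcdaccdcbad
   9 |  15 | cbad
  10 |   4 | ccadbcdaccdcbad
  11 |  12 | ccdcbad
  12 |   9 | cdaccdcbad
  13 |  13 | cdcbad
  14 |  18 | d
  15 |  10 | daccdcbad
  16 |   7 | dbcdaccdcbad
  17 |   0 | dcabccadbcdaccdcbad
  18 |  14 | dcbad

SA = [2, 11, 17, 6, 16, 3, 8, 1, 5, 15, 4, 12, 9, 13, 18, 10, 7, 0, 14]
[i] adj suffixes → lcp
  [1] 2/11 → 1 ('a')
  [2] 11/17 → 1 ('a')
  [3] 17/6 → 2 ('ad')
  [4] 6/16 → 0 ('')
  [5] 16/3 → 1 ('b')
  [6] 3/8 → 2 ('bc')
  [7] 8/1 → 0 ('')
  [8] 1/5 → 2 ('ca')
  [9] 5/15 → 1 ('c')
  [10] 15/4 → 1 ('c')
  [11] 4/12 → 2 ('cc')
  [12] 12/9 → 1 ('c')
  [13] 9/13 → 2 ('cd')
  [14] 13/18 → 0 ('')
  [15] 18/10 → 1 ('d')
  [16] 10/7 → 1 ('d')
  [17] 7/0 → 1 ('d')
  [18] 0/14 → 2 ('dc')

[0, 1, 1, 2, 0, 1, 2, 0, 2, 1, 1, 2, 1, 2, 0, 1, 1, 1, 2]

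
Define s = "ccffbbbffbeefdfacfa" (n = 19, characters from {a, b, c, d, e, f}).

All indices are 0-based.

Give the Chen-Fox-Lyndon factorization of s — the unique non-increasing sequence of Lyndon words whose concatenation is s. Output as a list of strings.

["ccff", "bbbffbeefdf", "acf", "a"]

emit factor 1: 'ccff' (i=0, period=4)
emit factor 2: 'bbbffbeefdf' (i=4, period=11)
emit factor 3: 'acf' (i=15, period=3)
emit factor 4: 'a' (i=18, period=1)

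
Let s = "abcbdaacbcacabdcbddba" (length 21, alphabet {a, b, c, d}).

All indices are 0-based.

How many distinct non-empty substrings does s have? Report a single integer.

rank→(start, suffix):
  0 → (20, 'a')
  1 → (5, 'aacbcacabdcbddba')
  2 → (0, 'abcbdaacbcacabdcbddba')
  3 → (12, 'abdcbddba')
  4 → (10, 'acabdcbddba')
  5 → (6, 'acbcacabdcbddba')
  6 → (19, 'ba')
  7 → (8, 'bcacabdcbddba')
  8 → (1, 'bcbdaacbcacabdcbddba')
  9 → (3, 'bdaacbcacabdcbddba')
  10 → (13, 'bdcbddba')
  11 → (16, 'bddba')
  12 → (11, 'cabdcbddba')
  13 → (9, 'cacabdcbddba')
  14 → (7, 'cbcacabdcbddba')
  15 → (2, 'cbdaacbcacabdcbddba')
  16 → (15, 'cbddba')
  17 → (4, 'daacbcacabdcbddba')
  18 → (18, 'dba')
  19 → (14, 'dcbddba')
  20 → (17, 'ddba')

SA = [20, 5, 0, 12, 10, 6, 19, 8, 1, 3, 13, 16, 11, 9, 7, 2, 15, 4, 18, 14, 17]
i: (SA[i-1],SA[i]) lcp shared
  1: (20,5) 1 'a'
  2: (5,0) 1 'a'
  3: (0,12) 2 'ab'
  4: (12,10) 1 'a'
  5: (10,6) 2 'ac'
  6: (6,19) 0 ''
  7: (19,8) 1 'b'
  8: (8,1) 2 'bc'
  9: (1,3) 1 'b'
  10: (3,13) 2 'bd'
  11: (13,16) 2 'bd'
  12: (16,11) 0 ''
  13: (11,9) 2 'ca'
  14: (9,7) 1 'c'
  15: (7,2) 2 'cb'
  16: (2,15) 3 'cbd'
  17: (15,4) 0 ''
  18: (4,18) 1 'd'
  19: (18,14) 1 'd'
  20: (14,17) 1 'd'

n(n+1)/2 = 21·22/2 = 231
Σ LCP = 0 + 1 + 1 + 2 + 1 + 2 + 0 + 1 + 2 + 1 + 2 + 2 + 0 + 2 + 1 + 2 + 3 + 0 + 1 + 1 + 1 = 26
distinct = 231 − 26 = 205

205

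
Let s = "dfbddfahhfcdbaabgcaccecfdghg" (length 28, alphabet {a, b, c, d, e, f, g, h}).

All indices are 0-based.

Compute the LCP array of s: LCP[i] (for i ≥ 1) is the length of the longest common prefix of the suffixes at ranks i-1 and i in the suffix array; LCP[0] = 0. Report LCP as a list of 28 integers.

[0, 1, 1, 1, 0, 1, 1, 0, 1, 1, 1, 1, 0, 1, 1, 2, 1, 0, 0, 1, 1, 1, 0, 1, 1, 0, 1, 1]

sorted suffixes:
  #0 SA[0]=13  'aabgcaccecfdghg'
  #1 SA[1]=14  'abgcaccecfdghg'
  #2 SA[2]=18  'accecfdghg'
  #3 SA[3]=6  'ahhfcdbaabgcaccecfdghg'
  #4 SA[4]=12  'baabgcaccecfdghg'
  #5 SA[5]=2  'bddfahhfcdbaabgcaccecfdghg'
  #6 SA[6]=15  'bgcaccecfdghg'
  #7 SA[7]=17  'caccecfdghg'
  #8 SA[8]=19  'ccecfdghg'
  #9 SA[9]=10  'cdbaabgcaccecfdghg'
  #10 SA[10]=20  'cecfdghg'
  #11 SA[11]=22  'cfdghg'
  #12 SA[12]=11  'dbaabgcaccecfdghg'
  #13 SA[13]=3  'ddfahhfcdbaabgcaccecfdghg'
  #14 SA[14]=4  'dfahhfcdbaabgcaccecfdghg'
  #15 SA[15]=0  'dfbddfahhfcdbaabgcaccecfdghg'
  #16 SA[16]=24  'dghg'
  #17 SA[17]=21  'ecfdghg'
  #18 SA[18]=5  'fahhfcdbaabgcaccecfdghg'
  #19 SA[19]=1  'fbddfahhfcdbaabgcaccecfdghg'
  #20 SA[20]=9  'fcdbaabgcaccecfdghg'
  #21 SA[21]=23  'fdghg'
  #22 SA[22]=27  'g'
  #23 SA[23]=16  'gcaccecfdghg'
  #24 SA[24]=25  'ghg'
  #25 SA[25]=8  'hfcdbaabgcaccecfdghg'
  #26 SA[26]=26  'hg'
  #27 SA[27]=7  'hhfcdbaabgcaccecfdghg'

SA = [13, 14, 18, 6, 12, 2, 15, 17, 19, 10, 20, 22, 11, 3, 4, 0, 24, 21, 5, 1, 9, 23, 27, 16, 25, 8, 26, 7]
i: (SA[i-1],SA[i]) lcp shared
  1: (13,14) 1 'a'
  2: (14,18) 1 'a'
  3: (18,6) 1 'a'
  4: (6,12) 0 ''
  5: (12,2) 1 'b'
  6: (2,15) 1 'b'
  7: (15,17) 0 ''
  8: (17,19) 1 'c'
  9: (19,10) 1 'c'
  10: (10,20) 1 'c'
  11: (20,22) 1 'c'
  12: (22,11) 0 ''
  13: (11,3) 1 'd'
  14: (3,4) 1 'd'
  15: (4,0) 2 'df'
  16: (0,24) 1 'd'
  17: (24,21) 0 ''
  18: (21,5) 0 ''
  19: (5,1) 1 'f'
  20: (1,9) 1 'f'
  21: (9,23) 1 'f'
  22: (23,27) 0 ''
  23: (27,16) 1 'g'
  24: (16,25) 1 'g'
  25: (25,8) 0 ''
  26: (8,26) 1 'h'
  27: (26,7) 1 'h'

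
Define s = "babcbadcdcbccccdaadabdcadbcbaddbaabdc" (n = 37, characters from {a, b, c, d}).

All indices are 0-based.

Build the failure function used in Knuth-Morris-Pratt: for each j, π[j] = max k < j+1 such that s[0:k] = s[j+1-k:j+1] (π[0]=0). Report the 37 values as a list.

[0, 0, 1, 0, 1, 2, 0, 0, 0, 0, 1, 0, 0, 0, 0, 0, 0, 0, 0, 0, 1, 0, 0, 0, 0, 1, 0, 1, 2, 0, 0, 1, 2, 0, 1, 0, 0]

π[0] = 0
j=1 s[j]='a': π[1]=0 (border '')
j=2 s[j]='b': π[2]=1 (border 'b')
j=3 s[j]='c': k: 1→0; π[3]=0 (border '')
j=4 s[j]='b': π[4]=1 (border 'b')
j=5 s[j]='a': π[5]=2 (border 'ba')
j=6 s[j]='d': k: 2→0; π[6]=0 (border '')
j=7 s[j]='c': π[7]=0 (border '')
j=8 s[j]='d': π[8]=0 (border '')
j=9 s[j]='c': π[9]=0 (border '')
j=10 s[j]='b': π[10]=1 (border 'b')
j=11 s[j]='c': k: 1→0; π[11]=0 (border '')
j=12 s[j]='c': π[12]=0 (border '')
j=13 s[j]='c': π[13]=0 (border '')
j=14 s[j]='c': π[14]=0 (border '')
j=15 s[j]='d': π[15]=0 (border '')
j=16 s[j]='a': π[16]=0 (border '')
j=17 s[j]='a': π[17]=0 (border '')
j=18 s[j]='d': π[18]=0 (border '')
j=19 s[j]='a': π[19]=0 (border '')
j=20 s[j]='b': π[20]=1 (border 'b')
j=21 s[j]='d': k: 1→0; π[21]=0 (border '')
j=22 s[j]='c': π[22]=0 (border '')
j=23 s[j]='a': π[23]=0 (border '')
j=24 s[j]='d': π[24]=0 (border '')
j=25 s[j]='b': π[25]=1 (border 'b')
j=26 s[j]='c': k: 1→0; π[26]=0 (border '')
j=27 s[j]='b': π[27]=1 (border 'b')
j=28 s[j]='a': π[28]=2 (border 'ba')
j=29 s[j]='d': k: 2→0; π[29]=0 (border '')
j=30 s[j]='d': π[30]=0 (border '')
j=31 s[j]='b': π[31]=1 (border 'b')
j=32 s[j]='a': π[32]=2 (border 'ba')
j=33 s[j]='a': k: 2→0; π[33]=0 (border '')
j=34 s[j]='b': π[34]=1 (border 'b')
j=35 s[j]='d': k: 1→0; π[35]=0 (border '')
j=36 s[j]='c': π[36]=0 (border '')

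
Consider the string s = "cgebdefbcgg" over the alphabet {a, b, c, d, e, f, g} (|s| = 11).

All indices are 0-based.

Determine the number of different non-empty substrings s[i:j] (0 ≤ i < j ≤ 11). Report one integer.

60

sorted suffixes:
  #0 SA[0]=7  'bcgg'
  #1 SA[1]=3  'bdefbcgg'
  #2 SA[2]=0  'cgebdefbcgg'
  #3 SA[3]=8  'cgg'
  #4 SA[4]=4  'defbcgg'
  #5 SA[5]=2  'ebdefbcgg'
  #6 SA[6]=5  'efbcgg'
  #7 SA[7]=6  'fbcgg'
  #8 SA[8]=10  'g'
  #9 SA[9]=1  'gebdefbcgg'
  #10 SA[10]=9  'gg'

SA = [7, 3, 0, 8, 4, 2, 5, 6, 10, 1, 9]
[i] adj suffixes → lcp
  [1] 7/3 → 1 ('b')
  [2] 3/0 → 0 ('')
  [3] 0/8 → 2 ('cg')
  [4] 8/4 → 0 ('')
  [5] 4/2 → 0 ('')
  [6] 2/5 → 1 ('e')
  [7] 5/6 → 0 ('')
  [8] 6/10 → 0 ('')
  [9] 10/1 → 1 ('g')
  [10] 1/9 → 1 ('g')

n(n+1)/2 = 11·12/2 = 66
Σ LCP = 0 + 1 + 0 + 2 + 0 + 0 + 1 + 0 + 0 + 1 + 1 = 6
distinct = 66 − 6 = 60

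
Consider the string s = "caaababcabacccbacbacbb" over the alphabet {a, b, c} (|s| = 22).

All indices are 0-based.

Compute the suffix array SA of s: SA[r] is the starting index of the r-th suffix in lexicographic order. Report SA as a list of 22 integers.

[1, 2, 3, 8, 5, 15, 18, 10, 21, 4, 14, 17, 9, 20, 6, 0, 7, 13, 16, 19, 12, 11]

rank | idx | suffix
   0 |   1 | aaababcabacccbacbacbb
   1 |   2 | aababcabacccbacbacbb
   2 |   3 | ababcabacccbacbacbb
   3 |   8 | abacccbacbacbb
   4 |   5 | abcabacccbacbacbb
   5 |  15 | acbacbb
   6 |  18 | acbb
   7 |  10 | acccbacbacbb
   8 |  21 | b
   9 |   4 | babcabacccbacbacbb
  10 |  14 | bacbacbb
  11 |  17 | bacbb
  12 |   9 | bacccbacbacbb
  13 |  20 | bb
  14 |   6 | bcabacccbacbacbb
  15 |   0 | caaababcabacccbacbacbb
  16 |   7 | cabacccbacbacbb
  17 |  13 | cbacbacbb
  18 |  16 | cbacbb
  19 |  19 | cbb
  20 |  12 | ccbacbacbb
  21 |  11 | cccbacbacbb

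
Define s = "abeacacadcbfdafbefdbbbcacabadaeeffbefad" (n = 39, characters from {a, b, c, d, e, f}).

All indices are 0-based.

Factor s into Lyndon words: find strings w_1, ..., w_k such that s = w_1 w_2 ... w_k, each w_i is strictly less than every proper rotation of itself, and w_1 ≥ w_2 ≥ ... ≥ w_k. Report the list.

["abeacacadcbfdafbefdbbbcac", "abadaeeffbefad"]

emit factor 1: 'abeacacadcbfdafbefdbbbcac' (i=0, period=25)
emit factor 2: 'abadaeeffbefad' (i=25, period=14)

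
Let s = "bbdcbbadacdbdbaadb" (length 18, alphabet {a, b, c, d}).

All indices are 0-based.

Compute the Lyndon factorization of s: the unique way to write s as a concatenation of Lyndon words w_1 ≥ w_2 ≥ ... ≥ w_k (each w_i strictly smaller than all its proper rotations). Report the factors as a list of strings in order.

emit factor 1: 'bbdc' (i=0, period=4)
emit factor 2: 'b' (i=4, period=1)
emit factor 3: 'b' (i=5, period=1)
emit factor 4: 'ad' (i=6, period=2)
emit factor 5: 'acdbdb' (i=8, period=6)
emit factor 6: 'aadb' (i=14, period=4)

["bbdc", "b", "b", "ad", "acdbdb", "aadb"]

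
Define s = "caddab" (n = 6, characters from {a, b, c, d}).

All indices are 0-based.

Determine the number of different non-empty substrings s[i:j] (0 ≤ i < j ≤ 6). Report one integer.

19

rank→(start, suffix):
  0 → (4, 'ab')
  1 → (1, 'addab')
  2 → (5, 'b')
  3 → (0, 'caddab')
  4 → (3, 'dab')
  5 → (2, 'ddab')

SA = [4, 1, 5, 0, 3, 2]
i: (SA[i-1],SA[i]) lcp shared
  1: (4,1) 1 'a'
  2: (1,5) 0 ''
  3: (5,0) 0 ''
  4: (0,3) 0 ''
  5: (3,2) 1 'd'

n(n+1)/2 = 6·7/2 = 21
Σ LCP = 0 + 1 + 0 + 0 + 0 + 1 = 2
distinct = 21 − 2 = 19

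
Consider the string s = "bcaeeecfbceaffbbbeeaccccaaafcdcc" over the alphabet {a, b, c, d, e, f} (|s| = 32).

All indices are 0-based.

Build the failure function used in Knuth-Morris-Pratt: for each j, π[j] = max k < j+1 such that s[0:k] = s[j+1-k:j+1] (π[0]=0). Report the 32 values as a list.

π[0] = 0
j=1 s[j]='c': π[1]=0 (border '')
j=2 s[j]='a': π[2]=0 (border '')
j=3 s[j]='e': π[3]=0 (border '')
j=4 s[j]='e': π[4]=0 (border '')
j=5 s[j]='e': π[5]=0 (border '')
j=6 s[j]='c': π[6]=0 (border '')
j=7 s[j]='f': π[7]=0 (border '')
j=8 s[j]='b': π[8]=1 (border 'b')
j=9 s[j]='c': π[9]=2 (border 'bc')
j=10 s[j]='e': k: 2→0; π[10]=0 (border '')
j=11 s[j]='a': π[11]=0 (border '')
j=12 s[j]='f': π[12]=0 (border '')
j=13 s[j]='f': π[13]=0 (border '')
j=14 s[j]='b': π[14]=1 (border 'b')
j=15 s[j]='b': k: 1→0; π[15]=1 (border 'b')
j=16 s[j]='b': k: 1→0; π[16]=1 (border 'b')
j=17 s[j]='e': k: 1→0; π[17]=0 (border '')
j=18 s[j]='e': π[18]=0 (border '')
j=19 s[j]='a': π[19]=0 (border '')
j=20 s[j]='c': π[20]=0 (border '')
j=21 s[j]='c': π[21]=0 (border '')
j=22 s[j]='c': π[22]=0 (border '')
j=23 s[j]='c': π[23]=0 (border '')
j=24 s[j]='a': π[24]=0 (border '')
j=25 s[j]='a': π[25]=0 (border '')
j=26 s[j]='a': π[26]=0 (border '')
j=27 s[j]='f': π[27]=0 (border '')
j=28 s[j]='c': π[28]=0 (border '')
j=29 s[j]='d': π[29]=0 (border '')
j=30 s[j]='c': π[30]=0 (border '')
j=31 s[j]='c': π[31]=0 (border '')

[0, 0, 0, 0, 0, 0, 0, 0, 1, 2, 0, 0, 0, 0, 1, 1, 1, 0, 0, 0, 0, 0, 0, 0, 0, 0, 0, 0, 0, 0, 0, 0]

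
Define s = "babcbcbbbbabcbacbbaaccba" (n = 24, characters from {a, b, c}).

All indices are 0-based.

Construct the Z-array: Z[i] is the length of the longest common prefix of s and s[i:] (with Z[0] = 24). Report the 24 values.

[24, 0, 1, 0, 1, 0, 1, 1, 1, 5, 0, 1, 0, 2, 0, 0, 1, 2, 0, 0, 0, 0, 2, 0]

Z[0]=24
i=1: outside box; Z[1]=0
i=2: outside box; Z[2]=1 extend→box=[2,3)
i=3: outside box; Z[3]=0
i=4: outside box; Z[4]=1 extend→box=[4,5)
i=5: outside box; Z[5]=0
i=6: outside box; Z[6]=1 extend→box=[6,7)
i=7: outside box; Z[7]=1 extend→box=[7,8)
i=8: outside box; Z[8]=1 extend→box=[8,9)
i=9: outside box; Z[9]=5 extend→box=[9,14)
i=10: min(r-i=4, Z[1]=0)=0; Z[10]=0
i=11: min(r-i=3, Z[2]=1)=1; Z[11]=1
i=12: min(r-i=2, Z[3]=0)=0; Z[12]=0
i=13: min(r-i=1, Z[4]=1)=1; Z[13]=2 extend→box=[13,15)
i=14: min(r-i=1, Z[1]=0)=0; Z[14]=0
i=15: outside box; Z[15]=0
i=16: outside box; Z[16]=1 extend→box=[16,17)
i=17: outside box; Z[17]=2 extend→box=[17,19)
i=18: min(r-i=1, Z[1]=0)=0; Z[18]=0
i=19: outside box; Z[19]=0
i=20: outside box; Z[20]=0
i=21: outside box; Z[21]=0
i=22: outside box; Z[22]=2 extend→box=[22,24)
i=23: min(r-i=1, Z[1]=0)=0; Z[23]=0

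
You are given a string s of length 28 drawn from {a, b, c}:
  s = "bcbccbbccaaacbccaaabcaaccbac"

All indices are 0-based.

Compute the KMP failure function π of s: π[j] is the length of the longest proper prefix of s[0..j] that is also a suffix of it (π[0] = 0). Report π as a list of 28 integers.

π[0] = 0
j=1 s[j]='c': π[1]=0 (border '')
j=2 s[j]='b': π[2]=1 (border 'b')
j=3 s[j]='c': π[3]=2 (border 'bc')
j=4 s[j]='c': k: 2→0; π[4]=0 (border '')
j=5 s[j]='b': π[5]=1 (border 'b')
j=6 s[j]='b': k: 1→0; π[6]=1 (border 'b')
j=7 s[j]='c': π[7]=2 (border 'bc')
j=8 s[j]='c': k: 2→0; π[8]=0 (border '')
j=9 s[j]='a': π[9]=0 (border '')
j=10 s[j]='a': π[10]=0 (border '')
j=11 s[j]='a': π[11]=0 (border '')
j=12 s[j]='c': π[12]=0 (border '')
j=13 s[j]='b': π[13]=1 (border 'b')
j=14 s[j]='c': π[14]=2 (border 'bc')
j=15 s[j]='c': k: 2→0; π[15]=0 (border '')
j=16 s[j]='a': π[16]=0 (border '')
j=17 s[j]='a': π[17]=0 (border '')
j=18 s[j]='a': π[18]=0 (border '')
j=19 s[j]='b': π[19]=1 (border 'b')
j=20 s[j]='c': π[20]=2 (border 'bc')
j=21 s[j]='a': k: 2→0; π[21]=0 (border '')
j=22 s[j]='a': π[22]=0 (border '')
j=23 s[j]='c': π[23]=0 (border '')
j=24 s[j]='c': π[24]=0 (border '')
j=25 s[j]='b': π[25]=1 (border 'b')
j=26 s[j]='a': k: 1→0; π[26]=0 (border '')
j=27 s[j]='c': π[27]=0 (border '')

[0, 0, 1, 2, 0, 1, 1, 2, 0, 0, 0, 0, 0, 1, 2, 0, 0, 0, 0, 1, 2, 0, 0, 0, 0, 1, 0, 0]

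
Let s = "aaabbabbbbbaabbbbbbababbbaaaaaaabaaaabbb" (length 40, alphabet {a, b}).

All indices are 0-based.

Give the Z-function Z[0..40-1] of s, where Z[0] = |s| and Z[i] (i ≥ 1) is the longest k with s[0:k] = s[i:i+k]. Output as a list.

[40, 2, 1, 0, 0, 1, 0, 0, 0, 0, 0, 2, 1, 0, 0, 0, 0, 0, 0, 1, 0, 1, 0, 0, 0, 3, 3, 3, 3, 4, 2, 1, 0, 3, 5, 2, 1, 0, 0, 0]

Z[0]=40
i=1: i≥r, start 0; Z[1]=2 extend→box=[1,3)
i=2: min(r-i=1, Z[1]=2)=1; Z[2]=1
i=3: i≥r, start 0; Z[3]=0
i=4: i≥r, start 0; Z[4]=0
i=5: i≥r, start 0; Z[5]=1 extend→box=[5,6)
i=6: i≥r, start 0; Z[6]=0
i=7: i≥r, start 0; Z[7]=0
i=8: i≥r, start 0; Z[8]=0
i=9: i≥r, start 0; Z[9]=0
i=10: i≥r, start 0; Z[10]=0
i=11: i≥r, start 0; Z[11]=2 extend→box=[11,13)
i=12: min(r-i=1, Z[1]=2)=1; Z[12]=1
i=13: i≥r, start 0; Z[13]=0
i=14: i≥r, start 0; Z[14]=0
i=15: i≥r, start 0; Z[15]=0
i=16: i≥r, start 0; Z[16]=0
i=17: i≥r, start 0; Z[17]=0
i=18: i≥r, start 0; Z[18]=0
i=19: i≥r, start 0; Z[19]=1 extend→box=[19,20)
i=20: i≥r, start 0; Z[20]=0
i=21: i≥r, start 0; Z[21]=1 extend→box=[21,22)
i=22: i≥r, start 0; Z[22]=0
i=23: i≥r, start 0; Z[23]=0
i=24: i≥r, start 0; Z[24]=0
i=25: i≥r, start 0; Z[25]=3 extend→box=[25,28)
i=26: min(r-i=2, Z[1]=2)=2; Z[26]=3 extend→box=[26,29)
i=27: min(r-i=2, Z[1]=2)=2; Z[27]=3 extend→box=[27,30)
i=28: min(r-i=2, Z[1]=2)=2; Z[28]=3 extend→box=[28,31)
i=29: min(r-i=2, Z[1]=2)=2; Z[29]=4 extend→box=[29,33)
i=30: min(r-i=3, Z[1]=2)=2; Z[30]=2
i=31: min(r-i=2, Z[2]=1)=1; Z[31]=1
i=32: min(r-i=1, Z[3]=0)=0; Z[32]=0
i=33: i≥r, start 0; Z[33]=3 extend→box=[33,36)
i=34: min(r-i=2, Z[1]=2)=2; Z[34]=5 extend→box=[34,39)
i=35: min(r-i=4, Z[1]=2)=2; Z[35]=2
i=36: min(r-i=3, Z[2]=1)=1; Z[36]=1
i=37: min(r-i=2, Z[3]=0)=0; Z[37]=0
i=38: min(r-i=1, Z[4]=0)=0; Z[38]=0
i=39: i≥r, start 0; Z[39]=0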